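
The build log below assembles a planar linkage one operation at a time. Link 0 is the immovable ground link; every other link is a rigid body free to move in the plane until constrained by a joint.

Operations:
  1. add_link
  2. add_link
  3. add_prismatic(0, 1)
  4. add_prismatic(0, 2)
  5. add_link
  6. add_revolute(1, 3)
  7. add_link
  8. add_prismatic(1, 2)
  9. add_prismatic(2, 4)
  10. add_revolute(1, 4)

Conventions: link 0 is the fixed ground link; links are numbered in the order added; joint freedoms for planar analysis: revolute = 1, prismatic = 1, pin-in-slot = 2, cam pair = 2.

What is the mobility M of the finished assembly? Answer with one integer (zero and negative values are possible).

(L,J1,J2)=(1,0,0); link0 fixed
link1: (2,0,0)
link2: (3,0,0)
P 0-1 [J1]: (3,1,0)
P 0-2 [J1]: (3,2,0)
link3: (4,2,0)
R 1-3 [J1]: (4,3,0)
link4: (5,3,0)
P 1-2 [J1]: (5,4,0)
P 2-4 [J1]: (5,5,0)
R 1-4 [J1]: (5,6,0)
Grübler: 3·4 − 2·6 − 0 = 0

M = 0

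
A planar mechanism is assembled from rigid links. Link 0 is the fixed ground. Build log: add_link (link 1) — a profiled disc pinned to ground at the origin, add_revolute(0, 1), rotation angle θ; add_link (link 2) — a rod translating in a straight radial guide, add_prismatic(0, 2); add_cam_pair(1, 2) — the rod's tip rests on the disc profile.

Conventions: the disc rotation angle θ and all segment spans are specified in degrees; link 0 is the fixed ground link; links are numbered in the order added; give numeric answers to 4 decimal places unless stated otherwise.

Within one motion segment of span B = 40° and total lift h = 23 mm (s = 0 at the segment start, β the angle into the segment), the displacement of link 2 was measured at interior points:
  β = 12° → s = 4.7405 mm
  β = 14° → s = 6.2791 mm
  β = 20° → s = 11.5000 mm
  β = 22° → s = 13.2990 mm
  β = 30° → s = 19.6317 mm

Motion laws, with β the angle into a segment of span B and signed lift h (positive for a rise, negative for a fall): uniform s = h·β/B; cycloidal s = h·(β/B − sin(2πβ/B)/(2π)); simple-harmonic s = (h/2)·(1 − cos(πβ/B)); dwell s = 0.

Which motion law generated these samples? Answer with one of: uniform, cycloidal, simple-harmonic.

candidates at β/B = r: uniform s = h·r (linear in β); cycloidal s = h·(r − sin(2πr)/(2π)); simple-harmonic s = (h/2)(1 − cos(πr))
β=12°: printed 4.7405 | uniform 6.9000, cycloidal 3.4186, simple-harmonic 4.7405
β=14°: printed 6.2791 | uniform 8.0500, cycloidal 5.0885, simple-harmonic 6.2791
β=20°: printed 11.5000 | uniform 11.5000, cycloidal 11.5000, simple-harmonic 11.5000
β=22°: printed 13.2990 | uniform 12.6500, cycloidal 13.7812, simple-harmonic 13.2990
β=30°: printed 19.6317 | uniform 17.2500, cycloidal 20.9106, simple-harmonic 19.6317
only one law matches every sample → simple-harmonic

simple-harmonic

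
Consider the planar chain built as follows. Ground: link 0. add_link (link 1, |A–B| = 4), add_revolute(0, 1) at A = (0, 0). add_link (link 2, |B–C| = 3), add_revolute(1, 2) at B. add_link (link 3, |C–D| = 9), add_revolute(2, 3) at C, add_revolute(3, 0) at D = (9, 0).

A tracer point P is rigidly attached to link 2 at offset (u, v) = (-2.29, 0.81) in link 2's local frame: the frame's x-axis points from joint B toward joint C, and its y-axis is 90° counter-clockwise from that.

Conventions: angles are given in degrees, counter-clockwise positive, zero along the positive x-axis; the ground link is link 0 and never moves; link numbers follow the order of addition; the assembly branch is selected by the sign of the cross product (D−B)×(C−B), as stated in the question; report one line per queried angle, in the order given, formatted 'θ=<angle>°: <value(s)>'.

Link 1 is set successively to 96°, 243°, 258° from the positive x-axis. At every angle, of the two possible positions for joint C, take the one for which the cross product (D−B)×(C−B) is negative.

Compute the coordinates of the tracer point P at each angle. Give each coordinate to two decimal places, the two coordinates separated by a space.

A=(0,0), D=(9.00,0)
θ=96°: B = A + 4.00·(cos96°, sin96°) = (-0.4181, 3.9781)
θ=96°: |BD| = 10.2238
θ=96°: circle(B,3.00) ∩ circle(D,9.00): a=1.5907, h=2.5436
θ=96°:   candidates: C₊=(2.0369,5.7023) cross=26.005; C₋=(0.0575,1.0160) cross=-26.005
θ=96°:   branch - wants cross < 0 → take C=(0.0575,1.0160) (cross=-26.005)
θ=96°: ex = (C−B)/|BC| = (0.1585,-0.9874); ey = (0.9874,0.1585)
θ=96°: P = B + -2.29·ex + 0.81·ey = (0.0186,6.3675)
θ=243°: B = A + 4.00·(cos243°, sin243°) = (-1.8160, -3.5640)
θ=243°: |BD| = 11.3880
θ=243°: circle(B,3.00) ∩ circle(D,9.00): a=2.5328, h=1.6078
θ=243°:   candidates: C₊=(0.0864,-1.2444) cross=18.309; C₋=(1.0928,-4.2984) cross=-18.309
θ=243°:   branch - wants cross < 0 → take C=(1.0928,-4.2984) (cross=-18.309)
θ=243°: ex = (C−B)/|BC| = (0.9696,-0.2448); ey = (0.2448,0.9696)
θ=243°: P = B + -2.29·ex + 0.81·ey = (-3.8380,-2.2181)
θ=258°: B = A + 4.00·(cos258°, sin258°) = (-0.8316, -3.9126)
θ=258°: |BD| = 10.5816
θ=258°: circle(B,3.00) ∩ circle(D,9.00): a=1.8886, h=2.3309
θ=258°:   candidates: C₊=(0.0613,-1.0486) cross=24.664; C₋=(1.7850,-5.3799) cross=-24.664
θ=258°:   branch - wants cross < 0 → take C=(1.7850,-5.3799) (cross=-24.664)
θ=258°: ex = (C−B)/|BC| = (0.8722,-0.4891); ey = (0.4891,0.8722)
θ=258°: P = B + -2.29·ex + 0.81·ey = (-2.4328,-2.0860)

θ=96°: 0.02 6.37
θ=243°: -3.84 -2.22
θ=258°: -2.43 -2.09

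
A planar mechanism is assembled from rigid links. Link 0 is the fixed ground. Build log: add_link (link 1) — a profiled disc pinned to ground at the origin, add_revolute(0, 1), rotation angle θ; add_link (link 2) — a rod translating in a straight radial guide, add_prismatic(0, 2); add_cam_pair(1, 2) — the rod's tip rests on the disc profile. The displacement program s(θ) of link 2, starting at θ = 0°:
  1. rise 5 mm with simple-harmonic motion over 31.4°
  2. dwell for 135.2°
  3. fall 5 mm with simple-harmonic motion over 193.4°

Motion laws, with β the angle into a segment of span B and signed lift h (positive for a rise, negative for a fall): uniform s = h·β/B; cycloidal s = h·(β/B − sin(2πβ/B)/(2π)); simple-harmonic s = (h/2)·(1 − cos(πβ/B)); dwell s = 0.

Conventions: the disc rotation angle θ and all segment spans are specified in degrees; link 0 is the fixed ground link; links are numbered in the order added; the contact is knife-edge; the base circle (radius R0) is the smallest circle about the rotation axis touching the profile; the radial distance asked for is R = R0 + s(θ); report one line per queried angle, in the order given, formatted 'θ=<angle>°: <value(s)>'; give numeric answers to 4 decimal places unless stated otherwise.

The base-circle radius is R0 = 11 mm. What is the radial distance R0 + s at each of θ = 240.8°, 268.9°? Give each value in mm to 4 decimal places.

seg 1 [0°–31.4°] simple-harmonic, h=5: full span → s += 5 → s = 5.0000
seg 2 [31.4°–166.6°] dwell: s stays 5.0000
seg 3 [166.6°–360°] simple-harmonic, h=-5: θ=240.8° here. β=74.2, B=193.4. -5/2·(1 − cos(π·0.3837)) = -1.6065 → s = 3.3935
seg 3 [166.6°–360°] simple-harmonic, h=-5: θ=268.9° here. β=102.3, B=193.4. -5/2·(1 − cos(π·0.5290)) = -2.7271 → s = 2.2729
θ=240.8°: R = R0 + s = 11 + 3.3935 = 14.3935
θ=268.9°: R = R0 + s = 11 + 2.2729 = 13.2729

θ=240.8°: 14.3935
θ=268.9°: 13.2729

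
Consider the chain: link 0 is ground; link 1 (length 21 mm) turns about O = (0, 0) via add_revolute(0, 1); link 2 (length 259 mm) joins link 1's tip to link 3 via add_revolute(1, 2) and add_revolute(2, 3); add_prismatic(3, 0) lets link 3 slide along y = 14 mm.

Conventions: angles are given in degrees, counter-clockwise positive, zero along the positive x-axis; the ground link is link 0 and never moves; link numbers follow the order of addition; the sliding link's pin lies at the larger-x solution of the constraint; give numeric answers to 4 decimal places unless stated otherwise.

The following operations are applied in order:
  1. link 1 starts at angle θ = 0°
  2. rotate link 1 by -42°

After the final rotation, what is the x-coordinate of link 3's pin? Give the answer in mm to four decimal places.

geometry: r = 21 mm, L = 259 mm, e = 14 mm; θ starts at 0°
rotate link 1 by -42°: θ ← 0° -42° = -42°
crank pin P = (r cos θ, r sin θ) = (15.606041, -14.051743)
h = r sin θ − e = -14.051743 − 14 = -28.051743
x = r cos θ + √(L² − h²) = 15.606041 + 257.476406 = 273.082447

273.0824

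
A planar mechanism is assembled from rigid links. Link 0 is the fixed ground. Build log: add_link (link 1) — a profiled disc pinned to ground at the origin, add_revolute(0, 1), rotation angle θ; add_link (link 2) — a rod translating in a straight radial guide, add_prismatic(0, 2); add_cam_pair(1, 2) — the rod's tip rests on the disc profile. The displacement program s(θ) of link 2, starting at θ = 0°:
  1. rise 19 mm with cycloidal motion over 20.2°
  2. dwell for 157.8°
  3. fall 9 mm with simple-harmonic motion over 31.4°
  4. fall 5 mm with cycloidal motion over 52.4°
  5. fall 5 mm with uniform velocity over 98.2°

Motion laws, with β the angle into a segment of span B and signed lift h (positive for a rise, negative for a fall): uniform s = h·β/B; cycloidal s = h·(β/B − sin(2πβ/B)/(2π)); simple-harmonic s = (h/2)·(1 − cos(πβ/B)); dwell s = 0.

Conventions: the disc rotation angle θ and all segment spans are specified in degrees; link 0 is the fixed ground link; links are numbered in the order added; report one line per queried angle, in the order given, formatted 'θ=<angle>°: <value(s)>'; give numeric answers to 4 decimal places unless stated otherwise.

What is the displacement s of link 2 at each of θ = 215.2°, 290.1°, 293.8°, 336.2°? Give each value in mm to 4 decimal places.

seg 1 [0°–20.2°] cycloidal, h=19: full span → s += 19 → s = 19.0000
seg 2 [20.2°–178°] dwell: s stays 19.0000
seg 3 [178°–209.4°] simple-harmonic, h=-9: full span → s += -9 → s = 10.0000
seg 4 [209.4°–261.8°] cycloidal, h=-5: θ=215.2° here. β=5.8, B=52.4. -5·(0.1107 − sin(2π·0.1107)/(2π)) = -0.0435 → s = 9.9565
seg 4 [209.4°–261.8°] cycloidal, h=-5: full span → s += -5 → s = 5.0000
seg 5 [261.8°–360°] uniform, h=-5: θ=290.1° here. β=28.3, B=98.2. -5·28.3/98.2 = -1.4409 → s = 3.5591
seg 5 [261.8°–360°] uniform, h=-5: θ=293.8° here. β=32, B=98.2. -5·32/98.2 = -1.6293 → s = 3.3707
seg 5 [261.8°–360°] uniform, h=-5: θ=336.2° here. β=74.4, B=98.2. -5·74.4/98.2 = -3.7882 → s = 1.2118

θ=215.2°: 9.9565
θ=290.1°: 3.5591
θ=293.8°: 3.3707
θ=336.2°: 1.2118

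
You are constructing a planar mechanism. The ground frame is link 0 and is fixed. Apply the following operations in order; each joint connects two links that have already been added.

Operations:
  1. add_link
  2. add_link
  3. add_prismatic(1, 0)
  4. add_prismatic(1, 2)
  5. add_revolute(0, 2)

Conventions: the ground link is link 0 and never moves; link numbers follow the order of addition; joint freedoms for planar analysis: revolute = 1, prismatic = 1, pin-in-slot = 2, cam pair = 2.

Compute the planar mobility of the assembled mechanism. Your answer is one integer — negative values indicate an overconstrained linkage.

ground; <1,0,0>
#1 <2,0,0>
#2 <3,0,0>
P:1↔0 J1 <3,1,0>
P:1↔2 J1 <3,2,0>
R:0↔2 J1 <3,3,0>
3×2 − 2×3 − 1×0 = 0

M = 0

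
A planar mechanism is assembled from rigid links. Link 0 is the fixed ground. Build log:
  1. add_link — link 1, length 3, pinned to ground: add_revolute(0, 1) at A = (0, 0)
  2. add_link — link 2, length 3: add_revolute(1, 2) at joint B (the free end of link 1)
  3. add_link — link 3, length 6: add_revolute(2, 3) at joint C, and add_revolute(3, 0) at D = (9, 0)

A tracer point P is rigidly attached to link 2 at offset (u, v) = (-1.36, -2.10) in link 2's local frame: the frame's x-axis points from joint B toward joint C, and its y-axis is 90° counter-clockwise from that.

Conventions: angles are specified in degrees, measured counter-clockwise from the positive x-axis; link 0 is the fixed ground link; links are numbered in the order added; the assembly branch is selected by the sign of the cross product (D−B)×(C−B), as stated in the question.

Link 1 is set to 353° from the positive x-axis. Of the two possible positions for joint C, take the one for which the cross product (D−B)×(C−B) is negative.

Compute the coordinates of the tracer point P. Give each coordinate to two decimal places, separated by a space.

A=(0,0), D=(9.00,0)
B = A + 3.00·(cos353°, sin353°) = (2.9776, -0.3656)
|BD| = 6.0334
circle(B,3.00) ∩ circle(D,6.00): a=0.7792, h=2.8970
  candidates: C₊=(3.5799,2.5733) cross=17.479; C₋=(3.9310,-3.2101) cross=-17.479
  branch - wants cross < 0 → take C=(3.9310,-3.2101) (cross=-17.479)
ex = (C−B)/|BC| = (0.3178,-0.9482); ey = (0.9482,0.3178)
P = B + -1.36·ex + -2.10·ey = (0.5543,0.2566)

0.55 0.26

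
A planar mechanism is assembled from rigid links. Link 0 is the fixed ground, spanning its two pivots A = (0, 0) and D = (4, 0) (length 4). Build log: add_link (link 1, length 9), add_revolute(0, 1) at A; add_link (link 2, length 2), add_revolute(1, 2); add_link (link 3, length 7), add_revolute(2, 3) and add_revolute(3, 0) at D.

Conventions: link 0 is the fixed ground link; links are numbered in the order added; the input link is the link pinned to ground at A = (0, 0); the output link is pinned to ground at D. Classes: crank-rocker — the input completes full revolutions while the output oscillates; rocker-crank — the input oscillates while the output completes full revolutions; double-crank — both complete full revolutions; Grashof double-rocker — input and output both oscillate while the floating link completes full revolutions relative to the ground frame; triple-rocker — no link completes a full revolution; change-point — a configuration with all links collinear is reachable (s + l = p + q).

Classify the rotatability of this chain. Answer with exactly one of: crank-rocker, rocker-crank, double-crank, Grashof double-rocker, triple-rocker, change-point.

lengths: ground=4, input=9, coupler=2, output=7
sorted: s=2 (shortest), l=9 (longest), p+q=11
s + l = 11 vs p + q = 11
s + l = p + q → change-point (collinear configuration reachable)

change-point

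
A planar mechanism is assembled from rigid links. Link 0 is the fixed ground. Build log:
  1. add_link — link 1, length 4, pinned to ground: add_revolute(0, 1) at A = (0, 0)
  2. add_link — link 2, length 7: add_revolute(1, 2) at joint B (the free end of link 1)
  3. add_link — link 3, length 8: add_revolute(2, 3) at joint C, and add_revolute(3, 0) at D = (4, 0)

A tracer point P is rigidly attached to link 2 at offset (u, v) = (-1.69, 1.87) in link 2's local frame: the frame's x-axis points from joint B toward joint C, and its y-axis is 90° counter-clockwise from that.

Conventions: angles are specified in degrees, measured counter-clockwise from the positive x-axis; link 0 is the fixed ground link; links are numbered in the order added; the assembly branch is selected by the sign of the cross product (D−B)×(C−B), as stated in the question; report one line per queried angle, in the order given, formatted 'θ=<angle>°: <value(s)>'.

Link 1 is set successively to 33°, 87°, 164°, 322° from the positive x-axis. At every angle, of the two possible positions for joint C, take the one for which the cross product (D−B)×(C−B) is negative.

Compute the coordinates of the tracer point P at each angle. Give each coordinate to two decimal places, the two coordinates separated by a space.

A=(0,0), D=(4.00,0)
θ=33°: B = A + 4.00·(cos33°, sin33°) = (3.3547, 2.1786)
θ=33°: |BD| = 2.2721
θ=33°: circle(B,7.00) ∩ circle(D,8.00): a=-2.1648, h=6.6568
θ=33°:   candidates: C₊=(9.1226,6.1449) cross=15.125; C₋=(-3.6429,2.3636) cross=-15.125
θ=33°:   branch - wants cross < 0 → take C=(-3.6429,2.3636) (cross=-15.125)
θ=33°: ex = (C−B)/|BC| = (-0.9997,0.0264); ey = (-0.0264,-0.9997)
θ=33°: P = B + -1.69·ex + 1.87·ey = (4.9947,0.2645)
θ=87°: B = A + 4.00·(cos87°, sin87°) = (0.2093, 3.9945)
θ=87°: |BD| = 5.5068
θ=87°: circle(B,7.00) ∩ circle(D,8.00): a=1.3915, h=6.8603
θ=87°:   candidates: C₊=(6.1435,7.7075) cross=37.779; C₋=(-3.8091,-1.7371) cross=-37.779
θ=87°:   branch - wants cross < 0 → take C=(-3.8091,-1.7371) (cross=-37.779)
θ=87°: ex = (C−B)/|BC| = (-0.5741,-0.8188); ey = (0.8188,-0.5741)
θ=87°: P = B + -1.69·ex + 1.87·ey = (2.7107,4.3048)
θ=164°: B = A + 4.00·(cos164°, sin164°) = (-3.8450, 1.1025)
θ=164°: |BD| = 7.9221
θ=164°: circle(B,7.00) ∩ circle(D,8.00): a=3.0144, h=6.3177
θ=164°:   candidates: C₊=(0.0192,6.9393) cross=50.050; C₋=(-1.7393,-5.5732) cross=-50.050
θ=164°:   branch - wants cross < 0 → take C=(-1.7393,-5.5732) (cross=-50.050)
θ=164°: ex = (C−B)/|BC| = (0.3008,-0.9537); ey = (0.9537,0.3008)
θ=164°: P = B + -1.69·ex + 1.87·ey = (-2.5701,3.2768)
θ=322°: B = A + 4.00·(cos322°, sin322°) = (3.1520, -2.4626)
θ=322°: |BD| = 2.6045
θ=322°: circle(B,7.00) ∩ circle(D,8.00): a=-1.5773, h=6.8200
θ=322°:   candidates: C₊=(-3.8099,-1.7337) cross=17.763; C₋=(9.0869,-6.1744) cross=-17.763
θ=322°:   branch - wants cross < 0 → take C=(9.0869,-6.1744) (cross=-17.763)
θ=322°: ex = (C−B)/|BC| = (0.8478,-0.5302); ey = (0.5302,0.8478)
θ=322°: P = B + -1.69·ex + 1.87·ey = (2.7108,0.0189)

θ=33°: 4.99 0.26
θ=87°: 2.71 4.30
θ=164°: -2.57 3.28
θ=322°: 2.71 0.02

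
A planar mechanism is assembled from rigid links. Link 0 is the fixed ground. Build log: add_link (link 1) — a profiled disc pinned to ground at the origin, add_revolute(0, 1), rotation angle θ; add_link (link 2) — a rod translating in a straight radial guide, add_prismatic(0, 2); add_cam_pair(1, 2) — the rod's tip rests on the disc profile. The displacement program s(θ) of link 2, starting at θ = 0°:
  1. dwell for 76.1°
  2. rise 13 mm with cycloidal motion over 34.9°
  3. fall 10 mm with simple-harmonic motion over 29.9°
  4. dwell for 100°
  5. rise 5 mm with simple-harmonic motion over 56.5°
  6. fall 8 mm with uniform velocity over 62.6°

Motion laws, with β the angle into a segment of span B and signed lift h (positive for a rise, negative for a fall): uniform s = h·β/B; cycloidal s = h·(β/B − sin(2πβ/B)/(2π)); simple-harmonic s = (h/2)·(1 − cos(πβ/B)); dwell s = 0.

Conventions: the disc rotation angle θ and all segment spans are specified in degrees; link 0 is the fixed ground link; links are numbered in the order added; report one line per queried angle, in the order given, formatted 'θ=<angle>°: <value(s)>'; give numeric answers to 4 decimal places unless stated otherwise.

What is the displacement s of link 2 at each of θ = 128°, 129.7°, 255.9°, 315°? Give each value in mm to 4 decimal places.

seg 1 [0°–76.1°] dwell: s stays 0.0000
seg 2 [76.1°–111°] cycloidal, h=13: full span → s += 13 → s = 13.0000
seg 3 [111°–140.9°] simple-harmonic, h=-10: θ=128° here. β=17, B=29.9. -10/2·(1 − cos(π·0.5686)) = -6.0687 → s = 6.9313
seg 3 [111°–140.9°] simple-harmonic, h=-10: θ=129.7° here. β=18.7, B=29.9. -10/2·(1 − cos(π·0.6254)) = -6.9195 → s = 6.0805
seg 3 [111°–140.9°] simple-harmonic, h=-10: full span → s += -10 → s = 3.0000
seg 4 [140.9°–240.9°] dwell: s stays 3.0000
seg 5 [240.9°–297.4°] simple-harmonic, h=5: θ=255.9° here. β=15, B=56.5. 5/2·(1 − cos(π·0.2655)) = 0.8203 → s = 3.8203
seg 5 [240.9°–297.4°] simple-harmonic, h=5: full span → s += 5 → s = 8.0000
seg 6 [297.4°–360°] uniform, h=-8: θ=315° here. β=17.6, B=62.6. -8·17.6/62.6 = -2.2492 → s = 5.7508

θ=128°: 6.9313
θ=129.7°: 6.0805
θ=255.9°: 3.8203
θ=315°: 5.7508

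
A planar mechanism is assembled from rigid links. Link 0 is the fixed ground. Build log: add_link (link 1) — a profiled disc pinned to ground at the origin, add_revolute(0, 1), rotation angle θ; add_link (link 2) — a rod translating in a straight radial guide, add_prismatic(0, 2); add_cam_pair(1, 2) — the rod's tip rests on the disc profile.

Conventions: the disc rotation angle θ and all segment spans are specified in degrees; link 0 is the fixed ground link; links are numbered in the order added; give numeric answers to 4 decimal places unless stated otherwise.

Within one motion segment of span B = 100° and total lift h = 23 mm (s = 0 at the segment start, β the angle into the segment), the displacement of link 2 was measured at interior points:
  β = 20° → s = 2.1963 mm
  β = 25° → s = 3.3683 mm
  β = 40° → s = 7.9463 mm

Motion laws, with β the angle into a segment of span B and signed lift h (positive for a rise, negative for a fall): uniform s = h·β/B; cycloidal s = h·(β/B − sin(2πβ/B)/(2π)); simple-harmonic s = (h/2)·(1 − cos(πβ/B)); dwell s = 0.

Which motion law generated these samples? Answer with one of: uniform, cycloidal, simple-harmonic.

candidates at β/B = r: uniform s = h·r (linear in β); cycloidal s = h·(r − sin(2πr)/(2π)); simple-harmonic s = (h/2)(1 − cos(πr))
β=20°: printed 2.1963 | uniform 4.6000, cycloidal 1.1186, simple-harmonic 2.1963
β=25°: printed 3.3683 | uniform 5.7500, cycloidal 2.0894, simple-harmonic 3.3683
β=40°: printed 7.9463 | uniform 9.2000, cycloidal 7.0484, simple-harmonic 7.9463
only one law matches every sample → simple-harmonic

simple-harmonic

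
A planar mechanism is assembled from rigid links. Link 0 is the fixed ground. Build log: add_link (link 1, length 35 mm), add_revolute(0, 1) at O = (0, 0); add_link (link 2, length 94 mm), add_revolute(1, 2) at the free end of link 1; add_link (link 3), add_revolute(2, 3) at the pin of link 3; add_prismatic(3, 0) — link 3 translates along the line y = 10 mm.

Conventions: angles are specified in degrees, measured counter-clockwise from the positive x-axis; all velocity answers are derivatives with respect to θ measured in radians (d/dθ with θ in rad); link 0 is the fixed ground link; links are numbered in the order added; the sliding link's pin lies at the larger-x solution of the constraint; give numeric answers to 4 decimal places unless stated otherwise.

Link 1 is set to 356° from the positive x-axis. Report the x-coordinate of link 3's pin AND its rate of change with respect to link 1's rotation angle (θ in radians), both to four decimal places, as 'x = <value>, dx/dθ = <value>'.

geometry: r = 35 mm, L = 94 mm, e = 10 mm
crank pin P = (r cos θ, r sin θ) = (34.914742, -2.441477)
h = r sin θ − e = -2.441477 − 10 = -12.441477
x = r cos θ + √(L² − h²) = 34.914742 + 93.173009 = 128.087751
dx/dθ = −r sin θ − h·r cos θ/√(L² − h²) (θ in radians; h = -12.441477) = 7.103674

x = 128.0878, dx/dθ = 7.1037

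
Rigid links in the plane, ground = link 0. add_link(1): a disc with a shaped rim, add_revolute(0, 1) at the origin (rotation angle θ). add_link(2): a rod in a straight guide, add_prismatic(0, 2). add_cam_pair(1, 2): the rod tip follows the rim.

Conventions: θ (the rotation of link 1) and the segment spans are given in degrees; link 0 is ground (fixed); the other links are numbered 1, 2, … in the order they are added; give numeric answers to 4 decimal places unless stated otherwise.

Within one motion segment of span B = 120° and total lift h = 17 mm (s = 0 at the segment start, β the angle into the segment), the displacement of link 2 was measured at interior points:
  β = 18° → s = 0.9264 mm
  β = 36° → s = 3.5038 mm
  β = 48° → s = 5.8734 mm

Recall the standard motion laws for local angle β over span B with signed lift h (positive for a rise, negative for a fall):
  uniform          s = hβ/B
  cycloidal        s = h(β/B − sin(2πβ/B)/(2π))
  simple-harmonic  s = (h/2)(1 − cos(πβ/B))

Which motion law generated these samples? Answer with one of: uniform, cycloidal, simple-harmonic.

candidates at β/B = r: uniform s = h·r (linear in β); cycloidal s = h·(r − sin(2πr)/(2π)); simple-harmonic s = (h/2)(1 − cos(πr))
β=18°: printed 0.9264 | uniform 2.5500, cycloidal 0.3611, simple-harmonic 0.9264
β=36°: printed 3.5038 | uniform 5.1000, cycloidal 2.5268, simple-harmonic 3.5038
β=48°: printed 5.8734 | uniform 6.8000, cycloidal 5.2097, simple-harmonic 5.8734
only one law matches every sample → simple-harmonic

simple-harmonic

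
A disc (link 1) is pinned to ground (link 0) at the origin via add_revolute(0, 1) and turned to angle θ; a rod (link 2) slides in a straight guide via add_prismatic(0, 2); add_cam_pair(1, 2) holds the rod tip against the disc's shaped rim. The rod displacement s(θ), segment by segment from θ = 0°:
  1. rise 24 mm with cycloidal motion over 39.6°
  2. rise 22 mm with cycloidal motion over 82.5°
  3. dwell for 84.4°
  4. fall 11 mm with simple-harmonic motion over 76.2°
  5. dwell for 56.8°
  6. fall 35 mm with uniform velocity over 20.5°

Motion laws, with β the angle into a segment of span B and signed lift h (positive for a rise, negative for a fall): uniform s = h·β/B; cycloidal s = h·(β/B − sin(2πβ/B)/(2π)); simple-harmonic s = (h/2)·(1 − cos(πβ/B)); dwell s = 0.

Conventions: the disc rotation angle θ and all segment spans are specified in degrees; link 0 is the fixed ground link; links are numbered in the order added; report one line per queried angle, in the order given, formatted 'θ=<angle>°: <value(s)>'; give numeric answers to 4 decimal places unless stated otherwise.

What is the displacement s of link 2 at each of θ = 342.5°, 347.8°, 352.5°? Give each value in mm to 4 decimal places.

segment 1 (0° to 39.6°, cycloidal, h = 24) is passed completely: s = 0.0000 + (24) = 24.0000
segment 2 (39.6° to 122.1°, cycloidal, h = 22) is passed completely: s = 24.0000 + (22) = 46.0000
segment 3 (122.1° to 206.5°, dwell): s unchanged at 46.0000
segment 4 (206.5° to 282.7°, simple-harmonic, h = -11) is passed completely: s = 46.0000 + (-11) = 35.0000
segment 5 (282.7° to 339.5°, dwell): s unchanged at 35.0000
θ = 342.5° falls in segment 6 (339.5° to 360°, uniform, h = -35): β = 342.5 − 339.5 = 3°, B = 20.5°; Δs = -35·3/20.5 = -5.1220; s = 35.0000 − 5.1220 = 29.8780
θ = 347.8° falls in segment 6 (339.5° to 360°, uniform, h = -35): β = 347.8 − 339.5 = 8.3°, B = 20.5°; Δs = -35·8.3/20.5 = -14.1707; s = 35.0000 − 14.1707 = 20.8293
θ = 352.5° falls in segment 6 (339.5° to 360°, uniform, h = -35): β = 352.5 − 339.5 = 13°, B = 20.5°; Δs = -35·13/20.5 = -22.1951; s = 35.0000 − 22.1951 = 12.8049

θ=342.5°: 29.8780
θ=347.8°: 20.8293
θ=352.5°: 12.8049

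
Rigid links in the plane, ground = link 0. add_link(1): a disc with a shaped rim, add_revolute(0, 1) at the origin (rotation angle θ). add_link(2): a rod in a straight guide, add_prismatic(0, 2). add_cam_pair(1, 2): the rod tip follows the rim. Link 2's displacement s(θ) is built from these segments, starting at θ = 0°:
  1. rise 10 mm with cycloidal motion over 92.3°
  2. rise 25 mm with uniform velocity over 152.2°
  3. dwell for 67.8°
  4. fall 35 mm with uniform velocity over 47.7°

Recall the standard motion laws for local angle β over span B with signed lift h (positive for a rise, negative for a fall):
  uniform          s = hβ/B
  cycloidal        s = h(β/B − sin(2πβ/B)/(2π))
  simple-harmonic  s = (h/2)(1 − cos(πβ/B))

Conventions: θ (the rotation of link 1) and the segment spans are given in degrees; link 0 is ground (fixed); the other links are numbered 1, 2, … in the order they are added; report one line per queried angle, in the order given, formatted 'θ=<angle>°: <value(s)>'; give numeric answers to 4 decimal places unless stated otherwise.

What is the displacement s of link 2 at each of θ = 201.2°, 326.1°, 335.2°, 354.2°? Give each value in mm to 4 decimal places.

segment 1 (0° to 92.3°, cycloidal, h = 10) is passed completely: s = 0.0000 + (10) = 10.0000
θ = 201.2° falls in segment 2 (92.3° to 244.5°, uniform, h = 25): β = 201.2 − 92.3 = 108.9°, B = 152.2°; Δs = 25·108.9/152.2 = 17.8876; s = 10.0000 + 17.8876 = 27.8876
segment 2 (92.3° to 244.5°, uniform, h = 25) is passed completely: s = 10.0000 + (25) = 35.0000
segment 3 (244.5° to 312.3°, dwell): s unchanged at 35.0000
θ = 326.1° falls in segment 4 (312.3° to 360°, uniform, h = -35): β = 326.1 − 312.3 = 13.8°, B = 47.7°; Δs = -35·13.8/47.7 = -10.1258; s = 35.0000 − 10.1258 = 24.8742
θ = 335.2° falls in segment 4 (312.3° to 360°, uniform, h = -35): β = 335.2 − 312.3 = 22.9°, B = 47.7°; Δs = -35·22.9/47.7 = -16.8029; s = 35.0000 − 16.8029 = 18.1971
θ = 354.2° falls in segment 4 (312.3° to 360°, uniform, h = -35): β = 354.2 − 312.3 = 41.9°, B = 47.7°; Δs = -35·41.9/47.7 = -30.7442; s = 35.0000 − 30.7442 = 4.2558

θ=201.2°: 27.8876
θ=326.1°: 24.8742
θ=335.2°: 18.1971
θ=354.2°: 4.2558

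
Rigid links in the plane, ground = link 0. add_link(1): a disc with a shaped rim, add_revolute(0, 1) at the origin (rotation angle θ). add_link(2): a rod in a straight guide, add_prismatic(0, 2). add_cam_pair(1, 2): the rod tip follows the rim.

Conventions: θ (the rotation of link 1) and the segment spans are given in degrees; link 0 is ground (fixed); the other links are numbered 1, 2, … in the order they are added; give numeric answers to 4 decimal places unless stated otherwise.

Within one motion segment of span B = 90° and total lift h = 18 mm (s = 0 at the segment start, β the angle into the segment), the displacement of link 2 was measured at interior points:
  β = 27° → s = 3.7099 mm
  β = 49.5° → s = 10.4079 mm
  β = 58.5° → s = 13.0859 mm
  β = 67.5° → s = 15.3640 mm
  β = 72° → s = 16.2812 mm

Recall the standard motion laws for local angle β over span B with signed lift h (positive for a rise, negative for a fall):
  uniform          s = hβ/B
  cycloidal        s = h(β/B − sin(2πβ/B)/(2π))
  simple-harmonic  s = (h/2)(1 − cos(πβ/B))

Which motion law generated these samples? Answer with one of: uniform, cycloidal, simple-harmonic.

candidates at β/B = r: uniform s = h·r (linear in β); cycloidal s = h·(r − sin(2πr)/(2π)); simple-harmonic s = (h/2)(1 − cos(πr))
β=27°: printed 3.7099 | uniform 5.4000, cycloidal 2.6754, simple-harmonic 3.7099
β=49.5°: printed 10.4079 | uniform 9.9000, cycloidal 10.7853, simple-harmonic 10.4079
β=58.5°: printed 13.0859 | uniform 11.7000, cycloidal 14.0177, simple-harmonic 13.0859
β=67.5°: printed 15.3640 | uniform 13.5000, cycloidal 16.3648, simple-harmonic 15.3640
β=72°: printed 16.2812 | uniform 14.4000, cycloidal 17.1246, simple-harmonic 16.2812
only one law matches every sample → simple-harmonic

simple-harmonic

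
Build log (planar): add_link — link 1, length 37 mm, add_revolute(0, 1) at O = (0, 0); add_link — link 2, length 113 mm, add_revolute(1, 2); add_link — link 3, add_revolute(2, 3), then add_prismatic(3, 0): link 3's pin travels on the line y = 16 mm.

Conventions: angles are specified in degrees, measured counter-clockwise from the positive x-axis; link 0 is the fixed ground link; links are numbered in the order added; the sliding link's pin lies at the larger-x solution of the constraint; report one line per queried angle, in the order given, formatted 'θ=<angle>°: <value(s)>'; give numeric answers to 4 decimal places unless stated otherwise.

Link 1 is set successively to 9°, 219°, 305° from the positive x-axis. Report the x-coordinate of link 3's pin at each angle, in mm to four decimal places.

geometry: r = 37 mm, L = 113 mm, e = 16 mm
θ=9°: crank pin P = (r cos θ, r sin θ) = (36.544469, 5.788075)
θ=9°: h = r sin θ − e = 5.788075 − 16 = -10.211925
θ=9°: x = r cos θ + √(L² − h²) = 36.544469 + 112.537623 = 149.082092
θ=219°: crank pin P = (r cos θ, r sin θ) = (-28.754401, -23.284854)
θ=219°: h = r sin θ − e = -23.284854 − 16 = -39.284854
θ=219°: x = r cos θ + √(L² − h²) = -28.754401 + 105.951405 = 77.197004
θ=305°: crank pin P = (r cos θ, r sin θ) = (21.222328, -30.308626)
θ=305°: h = r sin θ − e = -30.308626 − 16 = -46.308626
θ=305°: x = r cos θ + √(L² − h²) = 21.222328 + 103.075270 = 124.297598

θ=9°: 149.0821
θ=219°: 77.1970
θ=305°: 124.2976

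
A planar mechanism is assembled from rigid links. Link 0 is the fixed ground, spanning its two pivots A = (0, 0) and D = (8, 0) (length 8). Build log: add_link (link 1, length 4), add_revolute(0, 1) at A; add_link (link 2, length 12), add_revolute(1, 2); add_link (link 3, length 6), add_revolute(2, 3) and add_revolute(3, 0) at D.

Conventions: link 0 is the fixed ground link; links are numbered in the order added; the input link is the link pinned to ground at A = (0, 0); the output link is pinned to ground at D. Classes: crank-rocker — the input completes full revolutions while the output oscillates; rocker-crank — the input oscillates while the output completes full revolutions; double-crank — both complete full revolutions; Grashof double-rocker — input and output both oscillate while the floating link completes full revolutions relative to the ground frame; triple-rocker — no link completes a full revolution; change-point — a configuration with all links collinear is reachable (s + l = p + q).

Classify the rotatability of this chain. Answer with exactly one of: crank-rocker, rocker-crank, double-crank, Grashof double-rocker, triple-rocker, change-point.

lengths: ground=8, input=4, coupler=12, output=6
sorted: s=4 (shortest), l=12 (longest), p+q=14
s + l = 16 vs p + q = 14
s + l > p + q → non-Grashof → no link fully rotates → triple-rocker

triple-rocker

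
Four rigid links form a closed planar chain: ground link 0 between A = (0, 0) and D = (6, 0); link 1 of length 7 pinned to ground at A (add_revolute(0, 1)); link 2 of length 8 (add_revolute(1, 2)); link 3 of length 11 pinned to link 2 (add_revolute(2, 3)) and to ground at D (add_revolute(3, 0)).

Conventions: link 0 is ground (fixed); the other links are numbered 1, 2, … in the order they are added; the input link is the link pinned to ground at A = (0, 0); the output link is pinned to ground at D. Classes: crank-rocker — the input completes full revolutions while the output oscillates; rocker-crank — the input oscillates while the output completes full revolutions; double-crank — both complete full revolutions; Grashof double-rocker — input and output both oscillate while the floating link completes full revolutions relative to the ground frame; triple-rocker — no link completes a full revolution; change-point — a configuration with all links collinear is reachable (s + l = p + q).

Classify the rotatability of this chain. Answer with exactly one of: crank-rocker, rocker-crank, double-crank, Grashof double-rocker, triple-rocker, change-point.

lengths: ground=6, input=7, coupler=8, output=11
sorted: s=6 (shortest), l=11 (longest), p+q=15
s + l = 17 vs p + q = 15
s + l > p + q → non-Grashof → no link fully rotates → triple-rocker

triple-rocker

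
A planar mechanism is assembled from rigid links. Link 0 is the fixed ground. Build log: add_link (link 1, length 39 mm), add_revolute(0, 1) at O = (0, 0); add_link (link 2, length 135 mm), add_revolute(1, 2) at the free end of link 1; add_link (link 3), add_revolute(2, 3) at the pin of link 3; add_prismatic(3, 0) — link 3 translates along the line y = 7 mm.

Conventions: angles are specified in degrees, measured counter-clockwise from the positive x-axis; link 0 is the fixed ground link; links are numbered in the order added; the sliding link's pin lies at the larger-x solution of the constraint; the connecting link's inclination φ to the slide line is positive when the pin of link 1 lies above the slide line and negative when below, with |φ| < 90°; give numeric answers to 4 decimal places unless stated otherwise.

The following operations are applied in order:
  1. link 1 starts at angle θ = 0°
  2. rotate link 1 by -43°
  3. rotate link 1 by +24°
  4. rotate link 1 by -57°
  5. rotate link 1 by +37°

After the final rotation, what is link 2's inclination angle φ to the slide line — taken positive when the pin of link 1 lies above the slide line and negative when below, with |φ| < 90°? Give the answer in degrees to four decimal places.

geometry: r = 39 mm, L = 135 mm, e = 7 mm; θ starts at 0°
rotate link 1 by -43°: θ ← 0° -43° = -43°
rotate link 1 by +24°: θ ← -43° +24° = -19°
rotate link 1 by -57°: θ ← -19° -57° = -76°
rotate link 1 by +37°: θ ← -76° +37° = -39°
h = r sin θ − e = -24.543495 − 7 = -31.543495
sin φ = h / L = -31.543495 / 135 = -0.23365552
φ = arcsin(-0.23365552) = -13.512384°

-13.5124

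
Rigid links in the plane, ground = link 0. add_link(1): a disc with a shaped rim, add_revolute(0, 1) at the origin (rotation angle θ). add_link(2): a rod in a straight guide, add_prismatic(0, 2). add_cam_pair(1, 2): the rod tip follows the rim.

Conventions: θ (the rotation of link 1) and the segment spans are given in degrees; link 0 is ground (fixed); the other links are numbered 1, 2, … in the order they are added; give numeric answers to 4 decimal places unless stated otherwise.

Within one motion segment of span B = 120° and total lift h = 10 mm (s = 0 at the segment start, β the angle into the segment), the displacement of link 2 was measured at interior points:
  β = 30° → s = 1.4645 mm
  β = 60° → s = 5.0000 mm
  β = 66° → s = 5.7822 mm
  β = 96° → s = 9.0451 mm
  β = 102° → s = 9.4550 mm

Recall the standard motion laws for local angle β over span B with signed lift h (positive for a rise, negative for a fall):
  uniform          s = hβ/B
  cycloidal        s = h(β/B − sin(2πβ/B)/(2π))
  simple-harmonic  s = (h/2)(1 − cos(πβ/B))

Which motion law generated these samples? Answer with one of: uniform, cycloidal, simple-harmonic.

candidates at β/B = r: uniform s = h·r (linear in β); cycloidal s = h·(r − sin(2πr)/(2π)); simple-harmonic s = (h/2)(1 − cos(πr))
β=30°: printed 1.4645 | uniform 2.5000, cycloidal 0.9085, simple-harmonic 1.4645
β=60°: printed 5.0000 | uniform 5.0000, cycloidal 5.0000, simple-harmonic 5.0000
β=66°: printed 5.7822 | uniform 5.5000, cycloidal 5.9918, simple-harmonic 5.7822
β=96°: printed 9.0451 | uniform 8.0000, cycloidal 9.5137, simple-harmonic 9.0451
β=102°: printed 9.4550 | uniform 8.5000, cycloidal 9.7876, simple-harmonic 9.4550
only one law matches every sample → simple-harmonic

simple-harmonic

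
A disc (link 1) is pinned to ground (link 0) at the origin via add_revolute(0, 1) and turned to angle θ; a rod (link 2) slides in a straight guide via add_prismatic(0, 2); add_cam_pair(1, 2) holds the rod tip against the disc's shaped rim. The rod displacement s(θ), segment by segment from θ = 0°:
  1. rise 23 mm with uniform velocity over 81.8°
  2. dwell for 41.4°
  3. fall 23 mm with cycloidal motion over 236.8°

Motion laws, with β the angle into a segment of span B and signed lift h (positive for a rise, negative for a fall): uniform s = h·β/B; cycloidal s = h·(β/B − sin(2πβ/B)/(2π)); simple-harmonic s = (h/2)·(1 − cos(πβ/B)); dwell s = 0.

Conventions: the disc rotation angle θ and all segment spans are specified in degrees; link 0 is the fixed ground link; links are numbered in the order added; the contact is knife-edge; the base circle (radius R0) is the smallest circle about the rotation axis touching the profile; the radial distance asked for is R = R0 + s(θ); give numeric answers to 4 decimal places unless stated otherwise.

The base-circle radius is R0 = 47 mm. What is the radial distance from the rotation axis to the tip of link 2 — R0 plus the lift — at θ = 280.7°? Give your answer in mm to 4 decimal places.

segment 1 (0° to 81.8°, uniform, h = 23) is passed completely: s = 0.0000 + (23) = 23.0000
segment 2 (81.8° to 123.2°, dwell): s unchanged at 23.0000
θ = 280.7° falls in segment 3 (123.2° to 360°, cycloidal, h = -23): β = 280.7 − 123.2 = 157.5°, B = 236.8°; Δs = -23·(0.6651 − sin(2π·0.6651)/(2π)) = -18.4499; s = 23.0000 − 18.4499 = 4.5501
R = R0 + s = 47 + 4.5501 = 51.5501

51.5501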